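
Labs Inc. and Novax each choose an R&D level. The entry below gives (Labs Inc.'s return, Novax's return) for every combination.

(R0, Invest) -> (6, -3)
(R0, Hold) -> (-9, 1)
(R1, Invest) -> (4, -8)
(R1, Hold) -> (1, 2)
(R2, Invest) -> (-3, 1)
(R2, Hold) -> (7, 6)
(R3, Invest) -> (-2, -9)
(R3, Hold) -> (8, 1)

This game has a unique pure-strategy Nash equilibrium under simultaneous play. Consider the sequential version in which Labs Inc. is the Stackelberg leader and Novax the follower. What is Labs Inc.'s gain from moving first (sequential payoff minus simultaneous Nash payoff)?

Work backward from Novax's decision.
- R0: Novax compares -3, 1 and picks Hold; Labs Inc. would get -9.
- R1: Novax compares -8, 2 and picks Hold; Labs Inc. would get 1.
- R2: Novax compares 1, 6 and picks Hold; Labs Inc. would get 7.
- R3: Novax compares -9, 1 and picks Hold; Labs Inc. would get 8.
Maximizing over -9, 1, 7, 8, Labs Inc. chooses R3. Subgame-perfect outcome: (R3, Hold) with payoffs (8, 1).
For the simultaneous game, intersect best replies.
Labs Inc.'s best replies: Invest→R0; Hold→R3.
Novax's best replies: R0→Hold; R1→Hold; R2→Hold; R3→Hold.
The unique mutual best reply is (R3, Hold), giving (8, 1).
Labs Inc.'s commitment gain: 8 − 8 = 0.

0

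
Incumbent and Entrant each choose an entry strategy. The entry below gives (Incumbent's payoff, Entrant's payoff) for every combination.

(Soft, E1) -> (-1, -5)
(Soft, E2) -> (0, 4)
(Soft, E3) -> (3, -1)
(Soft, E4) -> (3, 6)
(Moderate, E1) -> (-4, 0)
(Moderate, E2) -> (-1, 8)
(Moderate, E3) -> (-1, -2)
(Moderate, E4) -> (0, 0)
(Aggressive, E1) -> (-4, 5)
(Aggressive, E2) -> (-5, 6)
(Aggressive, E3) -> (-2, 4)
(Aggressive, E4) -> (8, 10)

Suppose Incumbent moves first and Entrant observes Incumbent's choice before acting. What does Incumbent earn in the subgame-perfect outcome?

Backward induction with Incumbent moving first.
- Soft → Entrant plays E4 (best of -5, 4, -1, 6); Incumbent gets 3.
- Moderate → Entrant plays E2 (best of 0, 8, -2, 0); Incumbent gets -1.
- Aggressive → Entrant plays E4 (best of 5, 6, 4, 10); Incumbent gets 8.
Maximizing over 3, -1, 8, Incumbent chooses Aggressive. Subgame-perfect outcome: (Aggressive, E4) with payoffs (8, 10).

8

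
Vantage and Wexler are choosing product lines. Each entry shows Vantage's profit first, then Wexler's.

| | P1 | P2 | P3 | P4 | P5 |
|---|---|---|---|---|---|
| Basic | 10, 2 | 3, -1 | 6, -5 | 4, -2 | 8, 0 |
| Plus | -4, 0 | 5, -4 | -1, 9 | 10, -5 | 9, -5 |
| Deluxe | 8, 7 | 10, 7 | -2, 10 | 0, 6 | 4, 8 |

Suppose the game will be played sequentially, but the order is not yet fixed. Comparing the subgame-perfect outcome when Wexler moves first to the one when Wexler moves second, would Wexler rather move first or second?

first

If Vantage leads: Wexler's best replies are Basic→P1, Plus→P3, Deluxe→P3; Vantage's induced payoffs 10, -1, -2; outcome (Basic, P1), payoffs (10, 2).
If Wexler leads: Vantage's best replies are P1→Basic, P2→Deluxe, P3→Basic, P4→Plus, P5→Plus; Wexler's induced payoffs 2, 7, -5, -5, -5; outcome (Deluxe, P2), payoffs (10, 7).
Wexler gets 7 moving first and 2 moving second, so Wexler prefers to move first.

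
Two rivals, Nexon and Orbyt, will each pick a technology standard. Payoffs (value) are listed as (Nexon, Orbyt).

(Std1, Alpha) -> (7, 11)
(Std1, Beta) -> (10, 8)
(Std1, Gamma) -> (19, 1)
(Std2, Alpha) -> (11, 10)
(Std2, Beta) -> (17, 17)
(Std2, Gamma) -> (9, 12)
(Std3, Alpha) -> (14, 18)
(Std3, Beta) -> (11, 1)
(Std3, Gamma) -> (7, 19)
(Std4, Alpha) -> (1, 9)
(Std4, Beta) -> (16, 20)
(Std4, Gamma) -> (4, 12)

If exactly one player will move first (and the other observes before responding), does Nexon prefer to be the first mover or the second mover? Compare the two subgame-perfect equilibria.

If Nexon leads: Orbyt's best replies are Std1→Alpha, Std2→Beta, Std3→Gamma, Std4→Beta; Nexon's induced payoffs 7, 17, 7, 16; outcome (Std2, Beta), payoffs (17, 17).
If Orbyt leads: Nexon's best replies are Alpha→Std3, Beta→Std2, Gamma→Std1; Orbyt's induced payoffs 18, 17, 1; outcome (Std3, Alpha), payoffs (14, 18).
Nexon gets 17 moving first and 14 moving second, so Nexon prefers to move first.

first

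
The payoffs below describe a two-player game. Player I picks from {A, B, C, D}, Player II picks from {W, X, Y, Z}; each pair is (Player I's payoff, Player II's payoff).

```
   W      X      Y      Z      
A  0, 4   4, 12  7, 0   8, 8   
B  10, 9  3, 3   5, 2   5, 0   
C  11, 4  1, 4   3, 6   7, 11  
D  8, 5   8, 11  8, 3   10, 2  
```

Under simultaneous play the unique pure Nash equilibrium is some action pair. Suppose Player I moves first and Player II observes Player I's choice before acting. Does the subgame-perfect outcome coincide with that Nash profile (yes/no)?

no

Solve by backward induction (Player I leads).
- A → Player II plays X (best of 4, 12, 0, 8); Player I gets 4.
- B → Player II plays W (best of 9, 3, 2, 0); Player I gets 10.
- C → Player II plays Z (best of 4, 4, 6, 11); Player I gets 7.
- D → Player II plays X (best of 5, 11, 3, 2); Player I gets 8.
Maximizing over 4, 10, 7, 8, Player I chooses B. Subgame-perfect outcome: (B, W) with payoffs (10, 9).
Now find the simultaneous Nash equilibrium.
Player I's best replies: W→C; X→D; Y→D; Z→D.
Player II's best replies: A→X; B→W; C→Z; D→X.
The unique mutual best reply is (D, X), giving (8, 11).
Sequential outcome (B, W) differs from the Nash profile (D, X).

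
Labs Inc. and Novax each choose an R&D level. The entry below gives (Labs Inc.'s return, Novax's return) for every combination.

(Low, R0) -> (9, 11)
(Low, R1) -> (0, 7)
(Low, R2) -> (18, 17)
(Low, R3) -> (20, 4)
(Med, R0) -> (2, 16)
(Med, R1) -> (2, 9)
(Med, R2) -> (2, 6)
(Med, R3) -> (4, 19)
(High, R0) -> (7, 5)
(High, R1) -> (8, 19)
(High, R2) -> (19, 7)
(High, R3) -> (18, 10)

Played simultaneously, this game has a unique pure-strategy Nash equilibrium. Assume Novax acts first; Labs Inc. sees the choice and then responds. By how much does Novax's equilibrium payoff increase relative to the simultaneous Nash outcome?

0

Work backward from Labs Inc.'s decision.
- R0: BR = Low, leader payoff 11.
- R1: BR = High, leader payoff 19.
- R2: BR = High, leader payoff 7.
- R3: BR = Low, leader payoff 4.
Novax's induced payoffs are 11, 19, 7, 4, so Novax commits to R1. Subgame-perfect outcome: (High, R1) with payoffs (8, 19).
For the simultaneous game, intersect best replies.
Labs Inc.'s best replies: R0→Low; R1→High; R2→High; R3→Low.
Novax's best replies: Low→R2; Med→R3; High→R1.
Only (High, R1) has each player best-responding; Nash payoffs (8, 19).
Novax's commitment gain: 19 − 19 = 0.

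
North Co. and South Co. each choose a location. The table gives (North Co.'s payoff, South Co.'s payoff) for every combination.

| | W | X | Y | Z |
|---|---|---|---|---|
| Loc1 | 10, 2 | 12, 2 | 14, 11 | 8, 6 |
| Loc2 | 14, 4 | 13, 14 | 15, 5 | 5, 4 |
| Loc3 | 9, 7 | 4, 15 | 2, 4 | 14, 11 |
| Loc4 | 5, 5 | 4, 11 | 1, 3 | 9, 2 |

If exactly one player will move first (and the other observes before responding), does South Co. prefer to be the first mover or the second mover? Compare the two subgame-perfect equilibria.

If North Co. leads: South Co.'s best replies are Loc1→Y, Loc2→X, Loc3→X, Loc4→X; North Co.'s induced payoffs 14, 13, 4, 4; outcome (Loc1, Y), payoffs (14, 11).
If South Co. leads: North Co.'s best replies are W→Loc2, X→Loc2, Y→Loc2, Z→Loc3; South Co.'s induced payoffs 4, 14, 5, 11; outcome (Loc2, X), payoffs (13, 14).
South Co. gets 14 moving first and 11 moving second, so South Co. prefers to move first.

first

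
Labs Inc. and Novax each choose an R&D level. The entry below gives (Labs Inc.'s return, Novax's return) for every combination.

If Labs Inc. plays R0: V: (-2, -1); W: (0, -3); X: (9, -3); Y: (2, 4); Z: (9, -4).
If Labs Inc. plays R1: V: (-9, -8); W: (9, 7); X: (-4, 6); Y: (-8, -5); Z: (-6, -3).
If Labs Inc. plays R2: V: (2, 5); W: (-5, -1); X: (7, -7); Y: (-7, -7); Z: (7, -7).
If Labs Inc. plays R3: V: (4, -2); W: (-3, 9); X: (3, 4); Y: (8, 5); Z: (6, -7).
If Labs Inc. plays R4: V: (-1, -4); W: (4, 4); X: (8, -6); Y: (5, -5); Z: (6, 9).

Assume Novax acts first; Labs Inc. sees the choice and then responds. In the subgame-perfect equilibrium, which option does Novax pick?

Solve by backward induction (Novax leads).
- V → Labs Inc. plays R3 (best of -2, -9, 2, 4, -1); Novax gets -2.
- W → Labs Inc. plays R1 (best of 0, 9, -5, -3, 4); Novax gets 7.
- X → Labs Inc. plays R0 (best of 9, -4, 7, 3, 8); Novax gets -3.
- Y → Labs Inc. plays R3 (best of 2, -8, -7, 8, 5); Novax gets 5.
- Z → Labs Inc. plays R0 (best of 9, -6, 7, 6, 6); Novax gets -4.
Novax's induced payoffs are -2, 7, -3, 5, -4, so Novax commits to W. Subgame-perfect outcome: (R1, W) with payoffs (9, 7).

W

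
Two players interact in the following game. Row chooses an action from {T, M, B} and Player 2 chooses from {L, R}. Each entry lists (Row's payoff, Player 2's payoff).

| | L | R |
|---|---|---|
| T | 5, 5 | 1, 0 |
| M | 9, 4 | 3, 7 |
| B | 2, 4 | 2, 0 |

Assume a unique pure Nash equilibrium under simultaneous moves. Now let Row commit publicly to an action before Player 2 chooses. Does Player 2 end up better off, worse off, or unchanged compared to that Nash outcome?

Solve by backward induction (Row leads).
- T: BR = L, leader payoff 5.
- M: BR = R, leader payoff 3.
- B: BR = L, leader payoff 2.
Maximizing over 5, 3, 2, Row chooses T. Subgame-perfect outcome: (T, L) with payoffs (5, 5).
Under simultaneous play:
Row's best replies: L→M; R→M.
Player 2's best replies: T→L; M→R; B→L.
The unique mutual best reply is (M, R), giving (3, 7).
Player 2 earns 5 sequentially versus 7 at the Nash outcome: worse off.

worse off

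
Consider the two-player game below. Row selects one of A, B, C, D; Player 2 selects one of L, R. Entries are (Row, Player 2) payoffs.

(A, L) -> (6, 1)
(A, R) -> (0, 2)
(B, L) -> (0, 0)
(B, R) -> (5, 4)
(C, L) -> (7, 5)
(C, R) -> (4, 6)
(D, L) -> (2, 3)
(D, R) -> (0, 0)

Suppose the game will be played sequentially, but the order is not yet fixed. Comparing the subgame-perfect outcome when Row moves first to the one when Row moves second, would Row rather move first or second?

If Row leads: Player 2's best replies are A→R, B→R, C→R, D→L; Row's induced payoffs 0, 5, 4, 2; outcome (B, R), payoffs (5, 4).
If Player 2 leads: Row's best replies are L→C, R→B; Player 2's induced payoffs 5, 4; outcome (C, L), payoffs (7, 5).
Row gets 5 moving first and 7 moving second, so Row prefers to move second.

second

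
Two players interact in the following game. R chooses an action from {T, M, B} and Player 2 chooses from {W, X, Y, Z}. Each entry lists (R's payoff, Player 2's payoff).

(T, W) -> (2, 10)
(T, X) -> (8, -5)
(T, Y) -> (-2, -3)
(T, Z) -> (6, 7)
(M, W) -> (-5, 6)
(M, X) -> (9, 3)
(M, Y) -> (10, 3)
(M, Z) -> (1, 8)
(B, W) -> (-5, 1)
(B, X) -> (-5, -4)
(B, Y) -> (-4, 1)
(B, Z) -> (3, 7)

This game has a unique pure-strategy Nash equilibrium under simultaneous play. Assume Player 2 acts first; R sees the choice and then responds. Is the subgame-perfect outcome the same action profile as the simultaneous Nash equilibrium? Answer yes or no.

Solve by backward induction (Player 2 leads).
- W: R compares 2, -5, -5 and picks T; Player 2 would get 10.
- X: R compares 8, 9, -5 and picks M; Player 2 would get 3.
- Y: R compares -2, 10, -4 and picks M; Player 2 would get 3.
- Z: R compares 6, 1, 3 and picks T; Player 2 would get 7.
Among 10, 3, 3, 7, the best is 10 at W. Subgame-perfect outcome: (T, W) with payoffs (2, 10).
For the simultaneous game, intersect best replies.
R's best replies: W→T; X→M; Y→M; Z→T.
Player 2's best replies: T→W; M→Z; B→Z.
The unique mutual best reply is (T, W), giving (2, 10).
Sequential outcome (T, W) coincides with the Nash profile (T, W).

yes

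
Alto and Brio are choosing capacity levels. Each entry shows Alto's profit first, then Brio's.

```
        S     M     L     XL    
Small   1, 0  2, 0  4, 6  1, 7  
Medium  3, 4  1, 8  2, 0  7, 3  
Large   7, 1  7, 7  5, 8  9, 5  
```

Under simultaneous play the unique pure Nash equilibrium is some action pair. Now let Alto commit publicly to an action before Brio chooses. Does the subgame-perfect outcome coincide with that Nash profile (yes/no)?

Solve by backward induction (Alto leads).
- Small: Brio compares 0, 0, 6, 7 and picks XL; Alto would get 1.
- Medium: Brio compares 4, 8, 0, 3 and picks M; Alto would get 1.
- Large: Brio compares 1, 7, 8, 5 and picks L; Alto would get 5.
Alto's induced payoffs are 1, 1, 5, so Alto commits to Large. Subgame-perfect outcome: (Large, L) with payoffs (5, 8).
Under simultaneous play:
Alto's best replies: S→Large; M→Large; L→Large; XL→Large.
Brio's best replies: Small→XL; Medium→M; Large→L.
Only (Large, L) has each player best-responding; Nash payoffs (5, 8).
Sequential outcome (Large, L) coincides with the Nash profile (Large, L).

yes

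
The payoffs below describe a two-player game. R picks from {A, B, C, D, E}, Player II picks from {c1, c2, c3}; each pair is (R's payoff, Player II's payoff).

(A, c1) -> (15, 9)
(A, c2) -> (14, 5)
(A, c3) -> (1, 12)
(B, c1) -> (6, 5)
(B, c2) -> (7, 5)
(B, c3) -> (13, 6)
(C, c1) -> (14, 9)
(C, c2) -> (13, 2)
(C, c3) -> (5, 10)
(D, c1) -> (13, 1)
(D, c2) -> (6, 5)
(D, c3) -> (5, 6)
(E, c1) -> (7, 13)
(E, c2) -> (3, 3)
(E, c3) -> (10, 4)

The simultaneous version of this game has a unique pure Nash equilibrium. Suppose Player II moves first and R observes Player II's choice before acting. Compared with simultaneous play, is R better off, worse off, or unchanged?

R best-responds to each possible Player II move:
- c1 → R plays A (best of 15, 6, 14, 13, 7); Player II gets 9.
- c2 → R plays A (best of 14, 7, 13, 6, 3); Player II gets 5.
- c3 → R plays B (best of 1, 13, 5, 5, 10); Player II gets 6.
Maximizing over 9, 5, 6, Player II chooses c1. Subgame-perfect outcome: (A, c1) with payoffs (15, 9).
Now find the simultaneous Nash equilibrium.
R's best replies: c1→A; c2→A; c3→B.
Player II's best replies: A→c3; B→c3; C→c3; D→c3; E→c1.
Only (B, c3) has each player best-responding; Nash payoffs (13, 6).
R earns 15 sequentially versus 13 at the Nash outcome: better off.

better off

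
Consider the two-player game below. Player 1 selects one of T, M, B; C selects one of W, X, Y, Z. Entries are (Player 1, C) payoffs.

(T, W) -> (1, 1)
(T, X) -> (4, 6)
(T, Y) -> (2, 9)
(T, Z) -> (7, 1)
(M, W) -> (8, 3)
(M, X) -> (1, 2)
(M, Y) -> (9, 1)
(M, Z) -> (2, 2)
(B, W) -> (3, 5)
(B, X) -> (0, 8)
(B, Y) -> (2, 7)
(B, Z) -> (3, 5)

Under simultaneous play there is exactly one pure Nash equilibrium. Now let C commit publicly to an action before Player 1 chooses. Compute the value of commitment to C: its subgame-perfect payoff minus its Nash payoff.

3

Work backward from Player 1's decision.
- W → Player 1 plays M (best of 1, 8, 3); C gets 3.
- X → Player 1 plays T (best of 4, 1, 0); C gets 6.
- Y → Player 1 plays M (best of 2, 9, 2); C gets 1.
- Z → Player 1 plays T (best of 7, 2, 3); C gets 1.
Maximizing over 3, 6, 1, 1, C chooses X. Subgame-perfect outcome: (T, X) with payoffs (4, 6).
Under simultaneous play:
Player 1's best replies: W→M; X→T; Y→M; Z→T.
C's best replies: T→Y; M→W; B→X.
The unique mutual best reply is (M, W), giving (8, 3).
C's commitment gain: 6 − 3 = 3.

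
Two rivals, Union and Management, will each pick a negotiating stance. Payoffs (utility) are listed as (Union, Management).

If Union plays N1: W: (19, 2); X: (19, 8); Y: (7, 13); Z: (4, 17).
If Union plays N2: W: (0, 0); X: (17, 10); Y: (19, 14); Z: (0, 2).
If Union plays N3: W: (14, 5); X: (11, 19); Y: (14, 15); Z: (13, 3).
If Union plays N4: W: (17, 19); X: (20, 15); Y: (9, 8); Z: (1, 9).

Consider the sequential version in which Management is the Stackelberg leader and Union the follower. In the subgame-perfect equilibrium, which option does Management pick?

X

Union best-responds to each possible Management move:
- W: BR = N1, leader payoff 2.
- X: BR = N4, leader payoff 15.
- Y: BR = N2, leader payoff 14.
- Z: BR = N3, leader payoff 3.
Maximizing over 2, 15, 14, 3, Management chooses X. Subgame-perfect outcome: (N4, X) with payoffs (20, 15).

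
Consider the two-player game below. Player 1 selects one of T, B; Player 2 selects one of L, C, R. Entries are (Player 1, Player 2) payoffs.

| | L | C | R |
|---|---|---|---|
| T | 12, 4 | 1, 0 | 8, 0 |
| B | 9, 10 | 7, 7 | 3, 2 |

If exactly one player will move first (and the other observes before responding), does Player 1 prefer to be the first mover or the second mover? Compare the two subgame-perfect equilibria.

If Player 1 leads: Player 2's best replies are T→L, B→L; Player 1's induced payoffs 12, 9; outcome (T, L), payoffs (12, 4).
If Player 2 leads: Player 1's best replies are L→T, C→B, R→T; Player 2's induced payoffs 4, 7, 0; outcome (B, C), payoffs (7, 7).
Player 1 gets 12 moving first and 7 moving second, so Player 1 prefers to move first.

first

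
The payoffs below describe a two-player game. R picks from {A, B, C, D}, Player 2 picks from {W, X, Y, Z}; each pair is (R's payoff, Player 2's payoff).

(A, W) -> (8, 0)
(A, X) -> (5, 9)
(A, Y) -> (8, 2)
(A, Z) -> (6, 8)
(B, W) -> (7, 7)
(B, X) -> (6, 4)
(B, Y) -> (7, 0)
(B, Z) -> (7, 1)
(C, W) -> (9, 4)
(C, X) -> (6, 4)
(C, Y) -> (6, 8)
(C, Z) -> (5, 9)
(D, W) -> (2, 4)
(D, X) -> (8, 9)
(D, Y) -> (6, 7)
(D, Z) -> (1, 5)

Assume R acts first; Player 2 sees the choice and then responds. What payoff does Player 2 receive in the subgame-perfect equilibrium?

Player 2 best-responds to each possible R move:
- A: BR = X, leader payoff 5.
- B: BR = W, leader payoff 7.
- C: BR = Z, leader payoff 5.
- D: BR = X, leader payoff 8.
Among 5, 7, 5, 8, the best is 8 at D. Subgame-perfect outcome: (D, X) with payoffs (8, 9).

9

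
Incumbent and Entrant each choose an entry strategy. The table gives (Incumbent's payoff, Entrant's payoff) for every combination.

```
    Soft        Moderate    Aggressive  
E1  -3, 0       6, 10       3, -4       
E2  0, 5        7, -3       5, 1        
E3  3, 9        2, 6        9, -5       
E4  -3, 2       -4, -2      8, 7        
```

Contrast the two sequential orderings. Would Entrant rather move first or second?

first

If Incumbent leads: Entrant's best replies are E1→Moderate, E2→Soft, E3→Soft, E4→Aggressive; Incumbent's induced payoffs 6, 0, 3, 8; outcome (E4, Aggressive), payoffs (8, 7).
If Entrant leads: Incumbent's best replies are Soft→E3, Moderate→E2, Aggressive→E3; Entrant's induced payoffs 9, -3, -5; outcome (E3, Soft), payoffs (3, 9).
Entrant gets 9 moving first and 7 moving second, so Entrant prefers to move first.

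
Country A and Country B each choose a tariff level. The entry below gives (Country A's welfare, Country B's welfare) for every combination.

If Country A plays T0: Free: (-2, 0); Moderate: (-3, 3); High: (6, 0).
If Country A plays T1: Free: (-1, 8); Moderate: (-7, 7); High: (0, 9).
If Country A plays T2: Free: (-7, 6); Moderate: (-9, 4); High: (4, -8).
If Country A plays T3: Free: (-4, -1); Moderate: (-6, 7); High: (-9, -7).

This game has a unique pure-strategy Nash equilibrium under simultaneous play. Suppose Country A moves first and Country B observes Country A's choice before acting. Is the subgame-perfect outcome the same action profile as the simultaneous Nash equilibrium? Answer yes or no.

Backward induction with Country A moving first.
- T0 → Country B plays Moderate (best of 0, 3, 0); Country A gets -3.
- T1 → Country B plays High (best of 8, 7, 9); Country A gets 0.
- T2 → Country B plays Free (best of 6, 4, -8); Country A gets -7.
- T3 → Country B plays Moderate (best of -1, 7, -7); Country A gets -6.
Maximizing over -3, 0, -7, -6, Country A chooses T1. Subgame-perfect outcome: (T1, High) with payoffs (0, 9).
Now find the simultaneous Nash equilibrium.
Country A's best replies: Free→T1; Moderate→T0; High→T0.
Country B's best replies: T0→Moderate; T1→High; T2→Free; T3→Moderate.
The unique mutual best reply is (T0, Moderate), giving (-3, 3).
Sequential outcome (T1, High) differs from the Nash profile (T0, Moderate).

no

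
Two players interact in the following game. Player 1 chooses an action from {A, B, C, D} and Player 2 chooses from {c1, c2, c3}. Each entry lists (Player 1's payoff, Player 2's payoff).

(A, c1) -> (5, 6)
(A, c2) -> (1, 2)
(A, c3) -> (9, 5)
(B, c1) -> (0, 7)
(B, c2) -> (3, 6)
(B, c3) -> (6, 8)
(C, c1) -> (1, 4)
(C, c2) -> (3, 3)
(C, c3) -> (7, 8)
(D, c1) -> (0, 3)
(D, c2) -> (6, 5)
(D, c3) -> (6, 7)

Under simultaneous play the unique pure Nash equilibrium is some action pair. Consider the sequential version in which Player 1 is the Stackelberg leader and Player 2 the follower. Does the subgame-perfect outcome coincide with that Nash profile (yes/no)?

no

Player 2 best-responds to each possible Player 1 move:
- A: Player 2 compares 6, 2, 5 and picks c1; Player 1 would get 5.
- B: Player 2 compares 7, 6, 8 and picks c3; Player 1 would get 6.
- C: Player 2 compares 4, 3, 8 and picks c3; Player 1 would get 7.
- D: Player 2 compares 3, 5, 7 and picks c3; Player 1 would get 6.
Player 1's induced payoffs are 5, 6, 7, 6, so Player 1 commits to C. Subgame-perfect outcome: (C, c3) with payoffs (7, 8).
For the simultaneous game, intersect best replies.
Player 1's best replies: c1→A; c2→D; c3→A.
Player 2's best replies: A→c1; B→c3; C→c3; D→c3.
Only (A, c1) has each player best-responding; Nash payoffs (5, 6).
Sequential outcome (C, c3) differs from the Nash profile (A, c1).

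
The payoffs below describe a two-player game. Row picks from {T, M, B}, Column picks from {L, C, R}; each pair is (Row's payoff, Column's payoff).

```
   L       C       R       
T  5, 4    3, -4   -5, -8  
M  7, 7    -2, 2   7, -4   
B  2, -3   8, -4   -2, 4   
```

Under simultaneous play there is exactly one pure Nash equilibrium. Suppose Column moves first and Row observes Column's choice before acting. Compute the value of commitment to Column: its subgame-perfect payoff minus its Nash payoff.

0

Work backward from Row's decision.
- L: BR = M, leader payoff 7.
- C: BR = B, leader payoff -4.
- R: BR = M, leader payoff -4.
Among 7, -4, -4, the best is 7 at L. Subgame-perfect outcome: (M, L) with payoffs (7, 7).
For the simultaneous game, intersect best replies.
Row's best replies: L→M; C→B; R→M.
Column's best replies: T→L; M→L; B→R.
Only (M, L) has each player best-responding; Nash payoffs (7, 7).
Column's commitment gain: 7 − 7 = 0.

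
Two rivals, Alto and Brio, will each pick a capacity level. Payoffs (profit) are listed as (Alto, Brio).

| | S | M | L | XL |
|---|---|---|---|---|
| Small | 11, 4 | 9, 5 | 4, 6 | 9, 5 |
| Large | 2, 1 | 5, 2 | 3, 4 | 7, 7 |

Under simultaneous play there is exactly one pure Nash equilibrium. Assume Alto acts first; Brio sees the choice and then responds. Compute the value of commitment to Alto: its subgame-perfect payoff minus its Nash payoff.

3

Brio best-responds to each possible Alto move:
- Small: BR = L, leader payoff 4.
- Large: BR = XL, leader payoff 7.
Alto's induced payoffs are 4, 7, so Alto commits to Large. Subgame-perfect outcome: (Large, XL) with payoffs (7, 7).
Now find the simultaneous Nash equilibrium.
Alto's best replies: S→Small; M→Small; L→Small; XL→Small.
Brio's best replies: Small→L; Large→XL.
The unique mutual best reply is (Small, L), giving (4, 6).
Alto's commitment gain: 7 − 4 = 3.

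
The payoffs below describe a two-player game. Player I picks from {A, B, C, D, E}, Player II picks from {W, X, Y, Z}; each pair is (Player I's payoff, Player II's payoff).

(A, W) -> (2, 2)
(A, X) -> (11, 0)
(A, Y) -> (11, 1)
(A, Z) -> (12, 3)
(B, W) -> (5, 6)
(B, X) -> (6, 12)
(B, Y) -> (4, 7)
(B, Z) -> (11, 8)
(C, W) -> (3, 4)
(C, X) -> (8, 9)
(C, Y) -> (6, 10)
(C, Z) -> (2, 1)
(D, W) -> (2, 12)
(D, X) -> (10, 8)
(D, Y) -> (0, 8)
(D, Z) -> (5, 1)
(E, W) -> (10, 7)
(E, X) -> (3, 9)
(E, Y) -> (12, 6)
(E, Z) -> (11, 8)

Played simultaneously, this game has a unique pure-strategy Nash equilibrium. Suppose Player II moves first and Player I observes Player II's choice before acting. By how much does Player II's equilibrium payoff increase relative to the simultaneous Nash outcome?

Solve by backward induction (Player II leads).
- W: BR = E, leader payoff 7.
- X: BR = A, leader payoff 0.
- Y: BR = E, leader payoff 6.
- Z: BR = A, leader payoff 3.
Maximizing over 7, 0, 6, 3, Player II chooses W. Subgame-perfect outcome: (E, W) with payoffs (10, 7).
Now find the simultaneous Nash equilibrium.
Player I's best replies: W→E; X→A; Y→E; Z→A.
Player II's best replies: A→Z; B→X; C→Y; D→W; E→X.
Only (A, Z) has each player best-responding; Nash payoffs (12, 3).
Player II's commitment gain: 7 − 3 = 4.

4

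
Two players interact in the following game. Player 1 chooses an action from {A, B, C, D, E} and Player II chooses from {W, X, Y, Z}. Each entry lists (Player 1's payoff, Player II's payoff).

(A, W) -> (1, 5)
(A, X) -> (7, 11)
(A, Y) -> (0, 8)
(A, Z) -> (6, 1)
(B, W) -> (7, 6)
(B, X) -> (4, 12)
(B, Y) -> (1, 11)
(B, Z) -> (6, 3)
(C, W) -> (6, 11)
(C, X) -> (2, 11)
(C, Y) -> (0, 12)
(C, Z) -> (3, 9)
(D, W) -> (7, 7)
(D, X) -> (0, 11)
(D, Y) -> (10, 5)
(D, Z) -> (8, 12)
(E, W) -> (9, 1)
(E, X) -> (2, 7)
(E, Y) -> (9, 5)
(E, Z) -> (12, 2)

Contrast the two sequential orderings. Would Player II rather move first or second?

If Player 1 leads: Player II's best replies are A→X, B→X, C→Y, D→Z, E→X; Player 1's induced payoffs 7, 4, 0, 8, 2; outcome (D, Z), payoffs (8, 12).
If Player II leads: Player 1's best replies are W→E, X→A, Y→D, Z→E; Player II's induced payoffs 1, 11, 5, 2; outcome (A, X), payoffs (7, 11).
Player II gets 11 moving first and 12 moving second, so Player II prefers to move second.

second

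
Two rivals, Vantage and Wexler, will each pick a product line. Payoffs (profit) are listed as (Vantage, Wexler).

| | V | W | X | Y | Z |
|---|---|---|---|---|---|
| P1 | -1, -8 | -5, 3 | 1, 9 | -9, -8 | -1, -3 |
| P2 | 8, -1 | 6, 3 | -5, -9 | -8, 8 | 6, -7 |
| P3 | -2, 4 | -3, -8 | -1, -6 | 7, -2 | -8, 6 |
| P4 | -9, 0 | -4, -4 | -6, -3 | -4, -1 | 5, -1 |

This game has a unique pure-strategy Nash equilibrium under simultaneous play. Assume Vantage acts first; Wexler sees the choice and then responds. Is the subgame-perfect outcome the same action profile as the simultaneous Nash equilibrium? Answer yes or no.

Backward induction with Vantage moving first.
- P1: Wexler compares -8, 3, 9, -8, -3 and picks X; Vantage would get 1.
- P2: Wexler compares -1, 3, -9, 8, -7 and picks Y; Vantage would get -8.
- P3: Wexler compares 4, -8, -6, -2, 6 and picks Z; Vantage would get -8.
- P4: Wexler compares 0, -4, -3, -1, -1 and picks V; Vantage would get -9.
Vantage's induced payoffs are 1, -8, -8, -9, so Vantage commits to P1. Subgame-perfect outcome: (P1, X) with payoffs (1, 9).
Now find the simultaneous Nash equilibrium.
Vantage's best replies: V→P2; W→P2; X→P1; Y→P3; Z→P2.
Wexler's best replies: P1→X; P2→Y; P3→Z; P4→V.
Only (P1, X) has each player best-responding; Nash payoffs (1, 9).
Sequential outcome (P1, X) coincides with the Nash profile (P1, X).

yes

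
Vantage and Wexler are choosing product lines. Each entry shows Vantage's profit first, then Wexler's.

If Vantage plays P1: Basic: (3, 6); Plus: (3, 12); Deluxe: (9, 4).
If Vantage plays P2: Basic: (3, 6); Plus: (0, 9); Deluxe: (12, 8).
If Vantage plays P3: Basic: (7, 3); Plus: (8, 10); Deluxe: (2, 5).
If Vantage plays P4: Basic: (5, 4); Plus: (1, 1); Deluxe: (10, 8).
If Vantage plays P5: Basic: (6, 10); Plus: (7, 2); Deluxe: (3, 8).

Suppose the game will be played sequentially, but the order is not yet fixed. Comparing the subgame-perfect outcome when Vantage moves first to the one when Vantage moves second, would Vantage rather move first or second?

first

If Vantage leads: Wexler's best replies are P1→Plus, P2→Plus, P3→Plus, P4→Deluxe, P5→Basic; Vantage's induced payoffs 3, 0, 8, 10, 6; outcome (P4, Deluxe), payoffs (10, 8).
If Wexler leads: Vantage's best replies are Basic→P3, Plus→P3, Deluxe→P2; Wexler's induced payoffs 3, 10, 8; outcome (P3, Plus), payoffs (8, 10).
Vantage gets 10 moving first and 8 moving second, so Vantage prefers to move first.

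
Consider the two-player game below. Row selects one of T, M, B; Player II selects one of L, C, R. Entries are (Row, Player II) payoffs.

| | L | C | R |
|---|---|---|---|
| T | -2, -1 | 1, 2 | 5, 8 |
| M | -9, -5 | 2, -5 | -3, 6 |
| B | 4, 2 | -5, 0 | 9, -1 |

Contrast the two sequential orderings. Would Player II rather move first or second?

second

If Row leads: Player II's best replies are T→R, M→R, B→L; Row's induced payoffs 5, -3, 4; outcome (T, R), payoffs (5, 8).
If Player II leads: Row's best replies are L→B, C→M, R→B; Player II's induced payoffs 2, -5, -1; outcome (B, L), payoffs (4, 2).
Player II gets 2 moving first and 8 moving second, so Player II prefers to move second.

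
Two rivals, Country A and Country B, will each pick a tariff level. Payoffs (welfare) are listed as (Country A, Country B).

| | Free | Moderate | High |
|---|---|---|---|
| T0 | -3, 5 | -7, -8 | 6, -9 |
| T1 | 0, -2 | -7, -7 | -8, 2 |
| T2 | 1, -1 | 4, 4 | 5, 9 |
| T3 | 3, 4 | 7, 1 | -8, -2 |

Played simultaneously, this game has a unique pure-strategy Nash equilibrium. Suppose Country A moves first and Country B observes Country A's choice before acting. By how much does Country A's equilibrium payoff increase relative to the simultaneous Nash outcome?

Backward induction with Country A moving first.
- T0: BR = Free, leader payoff -3.
- T1: BR = High, leader payoff -8.
- T2: BR = High, leader payoff 5.
- T3: BR = Free, leader payoff 3.
Maximizing over -3, -8, 5, 3, Country A chooses T2. Subgame-perfect outcome: (T2, High) with payoffs (5, 9).
For the simultaneous game, intersect best replies.
Country A's best replies: Free→T3; Moderate→T3; High→T0.
Country B's best replies: T0→Free; T1→High; T2→High; T3→Free.
The unique mutual best reply is (T3, Free), giving (3, 4).
Country A's commitment gain: 5 − 3 = 2.

2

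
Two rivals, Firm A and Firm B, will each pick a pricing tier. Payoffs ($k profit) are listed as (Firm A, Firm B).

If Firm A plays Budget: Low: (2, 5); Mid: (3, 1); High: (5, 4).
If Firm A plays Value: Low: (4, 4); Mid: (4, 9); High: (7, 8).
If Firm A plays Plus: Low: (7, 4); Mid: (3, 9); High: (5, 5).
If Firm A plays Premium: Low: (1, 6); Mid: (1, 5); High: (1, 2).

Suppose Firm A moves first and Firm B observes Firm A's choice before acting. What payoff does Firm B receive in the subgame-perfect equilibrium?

9

Backward induction with Firm A moving first.
- Budget: BR = Low, leader payoff 2.
- Value: BR = Mid, leader payoff 4.
- Plus: BR = Mid, leader payoff 3.
- Premium: BR = Low, leader payoff 1.
Among 2, 4, 3, 1, the best is 4 at Value. Subgame-perfect outcome: (Value, Mid) with payoffs (4, 9).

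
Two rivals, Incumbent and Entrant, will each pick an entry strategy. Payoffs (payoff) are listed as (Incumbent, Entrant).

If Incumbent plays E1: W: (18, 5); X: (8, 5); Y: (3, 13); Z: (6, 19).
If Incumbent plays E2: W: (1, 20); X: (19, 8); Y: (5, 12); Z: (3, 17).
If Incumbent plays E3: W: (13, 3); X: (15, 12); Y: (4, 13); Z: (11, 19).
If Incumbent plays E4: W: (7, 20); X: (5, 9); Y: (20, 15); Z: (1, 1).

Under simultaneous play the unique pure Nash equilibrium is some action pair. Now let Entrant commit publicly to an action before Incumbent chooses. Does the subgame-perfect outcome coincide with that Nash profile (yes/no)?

Work backward from Incumbent's decision.
- W: BR = E1, leader payoff 5.
- X: BR = E2, leader payoff 8.
- Y: BR = E4, leader payoff 15.
- Z: BR = E3, leader payoff 19.
Entrant's induced payoffs are 5, 8, 15, 19, so Entrant commits to Z. Subgame-perfect outcome: (E3, Z) with payoffs (11, 19).
Now find the simultaneous Nash equilibrium.
Incumbent's best replies: W→E1; X→E2; Y→E4; Z→E3.
Entrant's best replies: E1→Z; E2→W; E3→Z; E4→W.
Only (E3, Z) has each player best-responding; Nash payoffs (11, 19).
Sequential outcome (E3, Z) coincides with the Nash profile (E3, Z).

yes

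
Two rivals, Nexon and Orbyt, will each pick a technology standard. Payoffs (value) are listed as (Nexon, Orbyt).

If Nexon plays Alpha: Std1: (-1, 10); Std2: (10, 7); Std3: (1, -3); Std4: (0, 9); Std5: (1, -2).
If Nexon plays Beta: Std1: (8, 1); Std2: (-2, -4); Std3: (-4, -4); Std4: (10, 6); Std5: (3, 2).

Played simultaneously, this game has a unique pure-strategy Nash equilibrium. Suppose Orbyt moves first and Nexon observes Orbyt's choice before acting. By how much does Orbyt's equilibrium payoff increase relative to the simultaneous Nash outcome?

Backward induction with Orbyt moving first.
- Std1: BR = Beta, leader payoff 1.
- Std2: BR = Alpha, leader payoff 7.
- Std3: BR = Alpha, leader payoff -3.
- Std4: BR = Beta, leader payoff 6.
- Std5: BR = Beta, leader payoff 2.
Among 1, 7, -3, 6, 2, the best is 7 at Std2. Subgame-perfect outcome: (Alpha, Std2) with payoffs (10, 7).
For the simultaneous game, intersect best replies.
Nexon's best replies: Std1→Beta; Std2→Alpha; Std3→Alpha; Std4→Beta; Std5→Beta.
Orbyt's best replies: Alpha→Std1; Beta→Std4.
The unique mutual best reply is (Beta, Std4), giving (10, 6).
Orbyt's commitment gain: 7 − 6 = 1.

1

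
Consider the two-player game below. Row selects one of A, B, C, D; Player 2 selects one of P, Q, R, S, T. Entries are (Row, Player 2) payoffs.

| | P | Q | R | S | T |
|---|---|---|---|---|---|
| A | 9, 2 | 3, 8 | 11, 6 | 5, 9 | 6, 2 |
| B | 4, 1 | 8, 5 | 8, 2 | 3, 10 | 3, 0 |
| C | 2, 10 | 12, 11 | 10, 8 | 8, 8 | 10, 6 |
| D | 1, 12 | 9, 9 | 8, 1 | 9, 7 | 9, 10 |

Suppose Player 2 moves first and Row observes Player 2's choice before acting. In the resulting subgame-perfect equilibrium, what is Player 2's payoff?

Backward induction with Player 2 moving first.
- P → Row plays A (best of 9, 4, 2, 1); Player 2 gets 2.
- Q → Row plays C (best of 3, 8, 12, 9); Player 2 gets 11.
- R → Row plays A (best of 11, 8, 10, 8); Player 2 gets 6.
- S → Row plays D (best of 5, 3, 8, 9); Player 2 gets 7.
- T → Row plays C (best of 6, 3, 10, 9); Player 2 gets 6.
Among 2, 11, 6, 7, 6, the best is 11 at Q. Subgame-perfect outcome: (C, Q) with payoffs (12, 11).

11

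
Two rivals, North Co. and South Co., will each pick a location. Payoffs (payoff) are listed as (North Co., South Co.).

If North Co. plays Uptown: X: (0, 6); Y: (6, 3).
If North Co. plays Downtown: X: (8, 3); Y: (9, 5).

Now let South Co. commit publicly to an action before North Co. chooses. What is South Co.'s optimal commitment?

Y

Work backward from North Co.'s decision.
- X: BR = Downtown, leader payoff 3.
- Y: BR = Downtown, leader payoff 5.
South Co.'s induced payoffs are 3, 5, so South Co. commits to Y. Subgame-perfect outcome: (Downtown, Y) with payoffs (9, 5).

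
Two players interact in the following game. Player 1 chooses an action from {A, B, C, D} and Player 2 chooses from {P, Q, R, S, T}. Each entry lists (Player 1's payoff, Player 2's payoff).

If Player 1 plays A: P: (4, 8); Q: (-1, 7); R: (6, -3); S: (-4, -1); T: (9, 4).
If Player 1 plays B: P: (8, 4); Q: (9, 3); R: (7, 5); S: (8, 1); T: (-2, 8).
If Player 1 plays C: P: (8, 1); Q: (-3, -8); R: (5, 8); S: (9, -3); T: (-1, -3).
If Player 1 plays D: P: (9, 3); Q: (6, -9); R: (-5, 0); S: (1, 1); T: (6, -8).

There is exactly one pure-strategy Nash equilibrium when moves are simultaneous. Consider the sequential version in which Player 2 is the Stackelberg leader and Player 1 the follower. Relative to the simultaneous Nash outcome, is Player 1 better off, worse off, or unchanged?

worse off

Backward induction with Player 2 moving first.
- P: Player 1 compares 4, 8, 8, 9 and picks D; Player 2 would get 3.
- Q: Player 1 compares -1, 9, -3, 6 and picks B; Player 2 would get 3.
- R: Player 1 compares 6, 7, 5, -5 and picks B; Player 2 would get 5.
- S: Player 1 compares -4, 8, 9, 1 and picks C; Player 2 would get -3.
- T: Player 1 compares 9, -2, -1, 6 and picks A; Player 2 would get 4.
Player 2's induced payoffs are 3, 3, 5, -3, 4, so Player 2 commits to R. Subgame-perfect outcome: (B, R) with payoffs (7, 5).
Now find the simultaneous Nash equilibrium.
Player 1's best replies: P→D; Q→B; R→B; S→C; T→A.
Player 2's best replies: A→P; B→T; C→R; D→P.
The unique mutual best reply is (D, P), giving (9, 3).
Player 1 earns 7 sequentially versus 9 at the Nash outcome: worse off.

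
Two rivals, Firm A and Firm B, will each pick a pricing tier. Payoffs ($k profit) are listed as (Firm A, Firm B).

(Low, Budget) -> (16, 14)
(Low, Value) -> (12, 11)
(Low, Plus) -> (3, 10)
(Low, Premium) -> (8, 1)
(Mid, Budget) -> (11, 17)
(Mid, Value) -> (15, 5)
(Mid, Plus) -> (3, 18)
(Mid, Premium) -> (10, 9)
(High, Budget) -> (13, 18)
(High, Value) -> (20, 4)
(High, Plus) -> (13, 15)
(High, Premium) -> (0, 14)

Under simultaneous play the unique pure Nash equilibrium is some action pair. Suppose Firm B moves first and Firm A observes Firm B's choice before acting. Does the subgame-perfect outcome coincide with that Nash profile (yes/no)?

no

Backward induction with Firm B moving first.
- Budget → Firm A plays Low (best of 16, 11, 13); Firm B gets 14.
- Value → Firm A plays High (best of 12, 15, 20); Firm B gets 4.
- Plus → Firm A plays High (best of 3, 3, 13); Firm B gets 15.
- Premium → Firm A plays Mid (best of 8, 10, 0); Firm B gets 9.
Among 14, 4, 15, 9, the best is 15 at Plus. Subgame-perfect outcome: (High, Plus) with payoffs (13, 15).
Under simultaneous play:
Firm A's best replies: Budget→Low; Value→High; Plus→High; Premium→Mid.
Firm B's best replies: Low→Budget; Mid→Plus; High→Budget.
Only (Low, Budget) has each player best-responding; Nash payoffs (16, 14).
Sequential outcome (High, Plus) differs from the Nash profile (Low, Budget).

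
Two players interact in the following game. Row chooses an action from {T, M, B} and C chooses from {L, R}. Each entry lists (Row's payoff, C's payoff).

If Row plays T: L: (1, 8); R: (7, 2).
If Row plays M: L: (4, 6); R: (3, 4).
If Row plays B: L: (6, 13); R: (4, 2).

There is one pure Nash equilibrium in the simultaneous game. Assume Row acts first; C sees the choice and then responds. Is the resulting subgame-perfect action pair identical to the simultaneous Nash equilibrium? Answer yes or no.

Work backward from C's decision.
- T: C compares 8, 2 and picks L; Row would get 1.
- M: C compares 6, 4 and picks L; Row would get 4.
- B: C compares 13, 2 and picks L; Row would get 6.
Row's induced payoffs are 1, 4, 6, so Row commits to B. Subgame-perfect outcome: (B, L) with payoffs (6, 13).
For the simultaneous game, intersect best replies.
Row's best replies: L→B; R→T.
C's best replies: T→L; M→L; B→L.
The unique mutual best reply is (B, L), giving (6, 13).
Sequential outcome (B, L) coincides with the Nash profile (B, L).

yes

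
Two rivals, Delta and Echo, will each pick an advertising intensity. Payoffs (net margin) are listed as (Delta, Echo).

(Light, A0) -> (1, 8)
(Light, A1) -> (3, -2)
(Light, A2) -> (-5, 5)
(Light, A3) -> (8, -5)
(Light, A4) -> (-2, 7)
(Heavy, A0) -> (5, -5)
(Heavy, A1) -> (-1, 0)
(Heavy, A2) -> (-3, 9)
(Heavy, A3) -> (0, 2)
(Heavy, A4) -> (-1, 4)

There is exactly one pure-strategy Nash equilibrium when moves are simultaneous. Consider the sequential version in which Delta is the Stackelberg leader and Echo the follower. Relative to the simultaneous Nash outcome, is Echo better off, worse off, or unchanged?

worse off

Backward induction with Delta moving first.
- Light → Echo plays A0 (best of 8, -2, 5, -5, 7); Delta gets 1.
- Heavy → Echo plays A2 (best of -5, 0, 9, 2, 4); Delta gets -3.
Maximizing over 1, -3, Delta chooses Light. Subgame-perfect outcome: (Light, A0) with payoffs (1, 8).
For the simultaneous game, intersect best replies.
Delta's best replies: A0→Heavy; A1→Light; A2→Heavy; A3→Light; A4→Heavy.
Echo's best replies: Light→A0; Heavy→A2.
The unique mutual best reply is (Heavy, A2), giving (-3, 9).
Echo earns 8 sequentially versus 9 at the Nash outcome: worse off.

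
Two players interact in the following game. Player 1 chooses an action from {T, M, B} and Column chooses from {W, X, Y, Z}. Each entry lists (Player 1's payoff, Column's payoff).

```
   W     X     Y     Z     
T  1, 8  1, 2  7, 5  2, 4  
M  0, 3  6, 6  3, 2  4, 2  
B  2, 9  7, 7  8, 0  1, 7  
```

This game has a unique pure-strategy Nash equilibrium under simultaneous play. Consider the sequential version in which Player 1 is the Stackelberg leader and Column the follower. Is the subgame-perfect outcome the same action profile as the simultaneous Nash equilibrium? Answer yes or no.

Column best-responds to each possible Player 1 move:
- T → Column plays W (best of 8, 2, 5, 4); Player 1 gets 1.
- M → Column plays X (best of 3, 6, 2, 2); Player 1 gets 6.
- B → Column plays W (best of 9, 7, 0, 7); Player 1 gets 2.
Player 1's induced payoffs are 1, 6, 2, so Player 1 commits to M. Subgame-perfect outcome: (M, X) with payoffs (6, 6).
Now find the simultaneous Nash equilibrium.
Player 1's best replies: W→B; X→B; Y→B; Z→M.
Column's best replies: T→W; M→X; B→W.
The unique mutual best reply is (B, W), giving (2, 9).
Sequential outcome (M, X) differs from the Nash profile (B, W).

no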